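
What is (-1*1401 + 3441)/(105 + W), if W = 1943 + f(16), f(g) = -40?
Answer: 255/251 ≈ 1.0159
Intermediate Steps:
W = 1903 (W = 1943 - 40 = 1903)
(-1*1401 + 3441)/(105 + W) = (-1*1401 + 3441)/(105 + 1903) = (-1401 + 3441)/2008 = 2040*(1/2008) = 255/251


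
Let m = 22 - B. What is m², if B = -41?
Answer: 3969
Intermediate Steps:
m = 63 (m = 22 - 1*(-41) = 22 + 41 = 63)
m² = 63² = 3969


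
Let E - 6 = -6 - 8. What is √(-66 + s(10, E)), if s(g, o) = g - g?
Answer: I*√66 ≈ 8.124*I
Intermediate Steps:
E = -8 (E = 6 + (-6 - 8) = 6 - 14 = -8)
s(g, o) = 0
√(-66 + s(10, E)) = √(-66 + 0) = √(-66) = I*√66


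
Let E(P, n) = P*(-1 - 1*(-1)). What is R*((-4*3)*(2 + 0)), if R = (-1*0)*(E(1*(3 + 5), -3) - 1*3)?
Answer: 0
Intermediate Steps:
E(P, n) = 0 (E(P, n) = P*(-1 + 1) = P*0 = 0)
R = 0 (R = (-1*0)*(0 - 1*3) = 0*(0 - 3) = 0*(-3) = 0)
R*((-4*3)*(2 + 0)) = 0*((-4*3)*(2 + 0)) = 0*(-12*2) = 0*(-24) = 0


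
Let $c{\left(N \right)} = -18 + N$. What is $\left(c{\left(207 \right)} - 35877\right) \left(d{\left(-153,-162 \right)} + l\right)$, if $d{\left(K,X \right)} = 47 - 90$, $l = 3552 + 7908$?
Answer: $-407449896$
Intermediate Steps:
$l = 11460$
$d{\left(K,X \right)} = -43$ ($d{\left(K,X \right)} = 47 - 90 = -43$)
$\left(c{\left(207 \right)} - 35877\right) \left(d{\left(-153,-162 \right)} + l\right) = \left(\left(-18 + 207\right) - 35877\right) \left(-43 + 11460\right) = \left(189 - 35877\right) 11417 = \left(-35688\right) 11417 = -407449896$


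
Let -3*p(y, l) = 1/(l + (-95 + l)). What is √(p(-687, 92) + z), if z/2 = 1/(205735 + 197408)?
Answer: I*√4815167002581/35879727 ≈ 0.061158*I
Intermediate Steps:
p(y, l) = -1/(3*(-95 + 2*l)) (p(y, l) = -1/(3*(l + (-95 + l))) = -1/(3*(-95 + 2*l)))
z = 2/403143 (z = 2/(205735 + 197408) = 2/403143 ≈ 4.9610e-6)
√(p(-687, 92) + z) = √(-1/(-285 + 6*92) + 2/403143) = √(-1/(-285 + 552) + 2/403143) = √(-1/267 + 2/403143) = √(-134203/35879727) = I*√4815167002581/35879727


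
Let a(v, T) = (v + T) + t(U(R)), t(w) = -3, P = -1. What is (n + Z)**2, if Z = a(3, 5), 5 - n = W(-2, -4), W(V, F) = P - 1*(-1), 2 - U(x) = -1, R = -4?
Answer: 100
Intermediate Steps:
U(x) = 3 (U(x) = 2 - 1*(-1) = 2 + 1 = 3)
W(V, F) = 0 (W(V, F) = -1 - 1*(-1) = -1 + 1 = 0)
a(v, T) = -3 + T + v (a(v, T) = (v + T) - 3 = (T + v) - 3 = -3 + T + v)
n = 5 (n = 5 - 1*0 = 5 + 0 = 5)
Z = 5 (Z = -3 + 5 + 3 = 5)
(n + Z)**2 = (5 + 5)**2 = 10**2 = 100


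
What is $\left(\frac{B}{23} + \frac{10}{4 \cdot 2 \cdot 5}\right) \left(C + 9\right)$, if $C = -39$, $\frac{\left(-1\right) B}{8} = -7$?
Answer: $- \frac{3705}{46} \approx -80.543$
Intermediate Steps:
$B = 56$ ($B = \left(-8\right) \left(-7\right) = 56$)
$\left(\frac{B}{23} + \frac{10}{4 \cdot 2 \cdot 5}\right) \left(C + 9\right) = \left(\frac{56}{23} + \frac{10}{4 \cdot 2 \cdot 5}\right) \left(-39 + 9\right) = \left(56 \cdot \frac{1}{23} + \frac{10}{8 \cdot 5}\right) \left(-30\right) = \left(\frac{56}{23} + \frac{10}{40}\right) \left(-30\right) = \left(\frac{56}{23} + 10 \cdot \frac{1}{40}\right) \left(-30\right) = \left(\frac{56}{23} + \frac{1}{4}\right) \left(-30\right) = \frac{247}{92} \left(-30\right) = - \frac{3705}{46}$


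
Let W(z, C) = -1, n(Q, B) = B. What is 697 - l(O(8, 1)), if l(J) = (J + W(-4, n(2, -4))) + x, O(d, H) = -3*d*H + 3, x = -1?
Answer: 720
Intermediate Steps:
O(d, H) = 3 - 3*H*d (O(d, H) = -3*H*d + 3 = 3 - 3*H*d)
l(J) = -2 + J (l(J) = (J - 1) - 1 = (-1 + J) - 1 = -2 + J)
697 - l(O(8, 1)) = 697 - (-2 + (3 - 3*1*8)) = 697 - (-2 + (3 - 24)) = 697 - (-2 - 21) = 697 - 1*(-23) = 697 + 23 = 720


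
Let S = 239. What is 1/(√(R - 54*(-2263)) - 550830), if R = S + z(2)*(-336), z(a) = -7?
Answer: -550830/303413564107 - √124793/303413564107 ≈ -1.8166e-6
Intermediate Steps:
R = 2591 (R = 239 - 7*(-336) = 239 + 2352 = 2591)
1/(√(R - 54*(-2263)) - 550830) = 1/(√(2591 - 54*(-2263)) - 550830) = 1/(√(2591 + 122202) - 550830) = 1/(√124793 - 550830) = 1/(-550830 + √124793)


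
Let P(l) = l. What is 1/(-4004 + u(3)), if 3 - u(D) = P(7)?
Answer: -1/4008 ≈ -0.00024950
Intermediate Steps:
u(D) = -4 (u(D) = 3 - 1*7 = 3 - 7 = -4)
1/(-4004 + u(3)) = 1/(-4004 - 4) = 1/(-4008) = -1/4008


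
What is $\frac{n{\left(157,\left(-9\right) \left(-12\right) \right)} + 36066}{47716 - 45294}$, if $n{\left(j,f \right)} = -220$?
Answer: $\frac{17923}{1211} \approx 14.8$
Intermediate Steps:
$\frac{n{\left(157,\left(-9\right) \left(-12\right) \right)} + 36066}{47716 - 45294} = \frac{-220 + 36066}{47716 - 45294} = \frac{35846}{2422} = 35846 \cdot \frac{1}{2422} = \frac{17923}{1211}$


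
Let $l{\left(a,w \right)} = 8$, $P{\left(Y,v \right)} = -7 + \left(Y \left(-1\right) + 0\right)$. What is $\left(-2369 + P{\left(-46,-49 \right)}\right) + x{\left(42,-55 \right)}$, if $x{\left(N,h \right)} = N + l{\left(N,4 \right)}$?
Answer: $-2280$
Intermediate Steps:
$P{\left(Y,v \right)} = -7 - Y$ ($P{\left(Y,v \right)} = -7 + \left(- Y + 0\right) = -7 - Y$)
$x{\left(N,h \right)} = 8 + N$ ($x{\left(N,h \right)} = N + 8 = 8 + N$)
$\left(-2369 + P{\left(-46,-49 \right)}\right) + x{\left(42,-55 \right)} = \left(-2369 - -39\right) + \left(8 + 42\right) = \left(-2369 + \left(-7 + 46\right)\right) + 50 = \left(-2369 + 39\right) + 50 = -2330 + 50 = -2280$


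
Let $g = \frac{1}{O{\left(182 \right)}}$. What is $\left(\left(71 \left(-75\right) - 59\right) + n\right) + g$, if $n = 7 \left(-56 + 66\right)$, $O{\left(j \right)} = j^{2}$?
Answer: $- \frac{176020935}{33124} \approx -5314.0$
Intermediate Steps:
$n = 70$ ($n = 7 \cdot 10 = 70$)
$g = \frac{1}{33124}$ ($g = \frac{1}{182^{2}} = \frac{1}{33124} \approx 3.019 \cdot 10^{-5}$)
$\left(\left(71 \left(-75\right) - 59\right) + n\right) + g = \left(\left(71 \left(-75\right) - 59\right) + 70\right) + \frac{1}{33124} = \left(\left(-5325 - 59\right) + 70\right) + \frac{1}{33124} = \left(-5384 + 70\right) + \frac{1}{33124} = -5314 + \frac{1}{33124} = - \frac{176020935}{33124}$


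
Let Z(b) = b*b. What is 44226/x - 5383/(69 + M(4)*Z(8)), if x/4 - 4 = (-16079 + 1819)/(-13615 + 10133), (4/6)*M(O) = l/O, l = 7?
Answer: 36923719/27492 ≈ 1343.1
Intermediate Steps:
Z(b) = b²
M(O) = 21/(2*O) (M(O) = 3*(7/O)/2 = 21/(2*O))
x = 56376/1741 (x = 16 + 4*((-16079 + 1819)/(-13615 + 10133)) = 16 + 4*(-14260/(-3482)) = 16 + 4*(-14260*(-1/3482)) = 16 + 4*(7130/1741) = 16 + 28520/1741 = 56376/1741 ≈ 32.381)
44226/x - 5383/(69 + M(4)*Z(8)) = 44226/(56376/1741) - 5383/(69 + ((21/2)/4)*8²) = 44226*(1741/56376) - 5383/(69 + ((21/2)*(¼))*64) = 158431/116 - 5383/(69 + (21/8)*64) = 158431/116 - 5383/(69 + 168) = 158431/116 - 5383/237 = 36923719/27492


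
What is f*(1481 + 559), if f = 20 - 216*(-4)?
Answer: 1803360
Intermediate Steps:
f = 884 (f = 20 - 18*(-48) = 20 + 864 = 884)
f*(1481 + 559) = 884*(1481 + 559) = 884*2040 = 1803360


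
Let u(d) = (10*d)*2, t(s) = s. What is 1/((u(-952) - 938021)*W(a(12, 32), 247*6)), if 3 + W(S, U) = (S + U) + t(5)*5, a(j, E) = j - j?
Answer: -1/1439419744 ≈ -6.9472e-10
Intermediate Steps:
a(j, E) = 0
u(d) = 20*d
W(S, U) = 22 + S + U (W(S, U) = -3 + ((S + U) + 5*5) = -3 + ((S + U) + 25) = -3 + (25 + S + U) = 22 + S + U)
1/((u(-952) - 938021)*W(a(12, 32), 247*6)) = 1/((20*(-952) - 938021)*(22 + 0 + 247*6)) = 1/((-19040 - 938021)*(22 + 0 + 1482)) = 1/(-957061*1504) = -1/957061*1/1504 = -1/1439419744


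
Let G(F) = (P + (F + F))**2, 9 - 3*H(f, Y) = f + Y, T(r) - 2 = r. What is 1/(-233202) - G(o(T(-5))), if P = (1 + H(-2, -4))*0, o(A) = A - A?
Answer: -1/233202 ≈ -4.2881e-6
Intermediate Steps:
T(r) = 2 + r
H(f, Y) = 3 - Y/3 - f/3 (H(f, Y) = 3 - (f + Y)/3 = 3 - (Y + f)/3 = 3 + (-Y/3 - f/3) = 3 - Y/3 - f/3)
o(A) = 0
P = 0 (P = (1 + (3 - 1/3*(-4) - 1/3*(-2)))*0 = (1 + (3 + 4/3 + 2/3))*0 = (1 + 5)*0 = 6*0 = 0)
G(F) = 4*F**2 (G(F) = (0 + (F + F))**2 = (0 + 2*F)**2 = (2*F)**2 = 4*F**2)
1/(-233202) - G(o(T(-5))) = 1/(-233202) - 4*0**2 = -1/233202 - 4*0 = -1/233202 - 1*0 = -1/233202 + 0 = -1/233202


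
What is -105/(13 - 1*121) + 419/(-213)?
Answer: -2543/2556 ≈ -0.99491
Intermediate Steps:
-105/(13 - 1*121) + 419/(-213) = -105/(13 - 121) + 419*(-1/213) = -105/(-108) - 419/213 = -105*(-1/108) - 419/213 = 35/36 - 419/213 = -2543/2556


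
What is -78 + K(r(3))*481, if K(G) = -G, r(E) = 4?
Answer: -2002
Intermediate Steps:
-78 + K(r(3))*481 = -78 - 1*4*481 = -78 - 4*481 = -78 - 1924 = -2002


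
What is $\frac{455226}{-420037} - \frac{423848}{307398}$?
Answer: $- \frac{158983702162}{64559266863} \approx -2.4626$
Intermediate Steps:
$\frac{455226}{-420037} - \frac{423848}{307398} = 455226 \left(- \frac{1}{420037}\right) - \frac{211924}{153699} = - \frac{455226}{420037} - \frac{211924}{153699} = - \frac{158983702162}{64559266863}$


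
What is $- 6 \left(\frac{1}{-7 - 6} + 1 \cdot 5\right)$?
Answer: $- \frac{384}{13} \approx -29.538$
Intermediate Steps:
$- 6 \left(\frac{1}{-7 - 6} + 1 \cdot 5\right) = - 6 \left(\frac{1}{-13} + 5\right) = - 6 \left(- \frac{1}{13} + 5\right) = \left(-6\right) \frac{64}{13} = - \frac{384}{13}$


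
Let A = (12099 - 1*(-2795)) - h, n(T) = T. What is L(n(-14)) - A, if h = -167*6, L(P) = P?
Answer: -15910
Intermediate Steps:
h = -1002
A = 15896 (A = (12099 - 1*(-2795)) - 1*(-1002) = (12099 + 2795) + 1002 = 14894 + 1002 = 15896)
L(n(-14)) - A = -14 - 1*15896 = -14 - 15896 = -15910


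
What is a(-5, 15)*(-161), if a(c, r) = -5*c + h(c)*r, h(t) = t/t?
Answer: -6440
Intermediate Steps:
h(t) = 1
a(c, r) = r - 5*c (a(c, r) = -5*c + 1*r = -5*c + r = r - 5*c)
a(-5, 15)*(-161) = (15 - 5*(-5))*(-161) = (15 + 25)*(-161) = 40*(-161) = -6440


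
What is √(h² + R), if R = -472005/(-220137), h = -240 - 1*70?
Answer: √517459846385065/73379 ≈ 310.00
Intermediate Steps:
h = -310 (h = -240 - 70 = -310)
R = 157335/73379 (R = -472005*(-1/220137) = 157335/73379 ≈ 2.1441)
√(h² + R) = √((-310)² + 157335/73379) = √(96100 + 157335/73379) = √(7051879235/73379) = √517459846385065/73379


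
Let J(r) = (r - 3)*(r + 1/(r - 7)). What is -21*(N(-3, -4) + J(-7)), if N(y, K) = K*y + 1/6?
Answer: -3481/2 ≈ -1740.5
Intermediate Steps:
J(r) = (-3 + r)*(r + 1/(-7 + r))
N(y, K) = ⅙ + K*y (N(y, K) = K*y + 1*(⅙) = K*y + ⅙ = ⅙ + K*y)
-21*(N(-3, -4) + J(-7)) = -21*((⅙ - 4*(-3)) + (-3 + (-7)³ - 10*(-7)² + 22*(-7))/(-7 - 7)) = -21*((⅙ + 12) + (-3 - 343 - 10*49 - 154)/(-14)) = -21*(73/6 - (-3 - 343 - 490 - 154)/14) = -21*(73/6 - 1/14*(-990)) = -21*(73/6 + 495/7) = -21*3481/42 = -3481/2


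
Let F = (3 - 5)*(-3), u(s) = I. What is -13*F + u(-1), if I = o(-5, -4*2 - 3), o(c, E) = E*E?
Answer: 43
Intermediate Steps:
o(c, E) = E²
I = 121 (I = (-4*2 - 3)² = (-8 - 3)² = (-11)² = 121)
u(s) = 121
F = 6 (F = -2*(-3) = 6)
-13*F + u(-1) = -13*6 + 121 = -78 + 121 = 43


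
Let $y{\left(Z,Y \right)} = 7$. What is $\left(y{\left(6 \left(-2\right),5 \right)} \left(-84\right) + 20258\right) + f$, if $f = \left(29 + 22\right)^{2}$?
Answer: $22271$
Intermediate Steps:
$f = 2601$ ($f = 51^{2} = 2601$)
$\left(y{\left(6 \left(-2\right),5 \right)} \left(-84\right) + 20258\right) + f = \left(7 \left(-84\right) + 20258\right) + 2601 = \left(-588 + 20258\right) + 2601 = 19670 + 2601 = 22271$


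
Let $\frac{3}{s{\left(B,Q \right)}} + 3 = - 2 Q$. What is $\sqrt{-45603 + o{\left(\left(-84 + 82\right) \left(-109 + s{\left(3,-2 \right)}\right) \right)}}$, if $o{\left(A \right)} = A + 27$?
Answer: $2 i \sqrt{11341} \approx 212.99 i$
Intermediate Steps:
$s{\left(B,Q \right)} = \frac{3}{-3 - 2 Q}$
$o{\left(A \right)} = 27 + A$
$\sqrt{-45603 + o{\left(\left(-84 + 82\right) \left(-109 + s{\left(3,-2 \right)}\right) \right)}} = \sqrt{-45603 + \left(27 + \left(-84 + 82\right) \left(-109 - \frac{3}{3 + 2 \left(-2\right)}\right)\right)} = \sqrt{-45603 - \left(-27 + 2 \left(-109 - \frac{3}{3 - 4}\right)\right)} = \sqrt{-45603 - \left(-27 + 2 \left(-109 - \frac{3}{-1}\right)\right)} = \sqrt{-45603 - \left(-27 + 2 \left(-109 - -3\right)\right)} = \sqrt{-45603 - \left(-27 + 2 \left(-109 + 3\right)\right)} = \sqrt{-45603 + \left(27 - -212\right)} = \sqrt{-45603 + \left(27 + 212\right)} = \sqrt{-45603 + 239} = \sqrt{-45364} = 2 i \sqrt{11341}$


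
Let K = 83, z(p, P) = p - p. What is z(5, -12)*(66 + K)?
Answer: 0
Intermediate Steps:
z(p, P) = 0
z(5, -12)*(66 + K) = 0*(66 + 83) = 0*149 = 0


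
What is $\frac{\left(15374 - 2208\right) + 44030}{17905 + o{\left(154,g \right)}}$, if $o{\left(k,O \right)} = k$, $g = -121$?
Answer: $\frac{57196}{18059} \approx 3.1672$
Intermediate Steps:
$\frac{\left(15374 - 2208\right) + 44030}{17905 + o{\left(154,g \right)}} = \frac{\left(15374 - 2208\right) + 44030}{17905 + 154} = \frac{13166 + 44030}{18059} = 57196 \cdot \frac{1}{18059} = \frac{57196}{18059}$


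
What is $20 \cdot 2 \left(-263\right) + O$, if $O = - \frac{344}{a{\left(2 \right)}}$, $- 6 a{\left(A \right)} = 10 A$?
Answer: $- \frac{52084}{5} \approx -10417.0$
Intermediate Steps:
$a{\left(A \right)} = - \frac{5 A}{3}$ ($a{\left(A \right)} = - \frac{10 A}{6} = - \frac{5 A}{3}$)
$O = \frac{516}{5}$ ($O = - \frac{344}{\left(- \frac{5}{3}\right) 2} = - \frac{344}{- \frac{10}{3}} = \left(-344\right) \left(- \frac{3}{10}\right) = \frac{516}{5} \approx 103.2$)
$20 \cdot 2 \left(-263\right) + O = 20 \cdot 2 \left(-263\right) + \frac{516}{5} = 40 \left(-263\right) + \frac{516}{5} = -10520 + \frac{516}{5} = - \frac{52084}{5}$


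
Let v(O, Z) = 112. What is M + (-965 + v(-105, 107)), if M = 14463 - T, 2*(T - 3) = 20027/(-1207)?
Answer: 32867325/2414 ≈ 13615.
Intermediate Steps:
T = -12785/2414 (T = 3 + (20027/(-1207))/2 = 3 + (20027*(-1/1207))/2 = 3 + (½)*(-20027/1207) = 3 - 20027/2414 = -12785/2414 ≈ -5.2962)
M = 34926467/2414 (M = 14463 - 1*(-12785/2414) = 14463 + 12785/2414 = 34926467/2414 ≈ 14468.)
M + (-965 + v(-105, 107)) = 34926467/2414 + (-965 + 112) = 34926467/2414 - 853 = 32867325/2414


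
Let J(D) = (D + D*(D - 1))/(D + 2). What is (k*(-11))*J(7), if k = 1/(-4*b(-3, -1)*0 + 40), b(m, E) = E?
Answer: -539/360 ≈ -1.4972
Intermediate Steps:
k = 1/40 (k = 1/(-4*(-1)*0 + 40) = 1/(4*0 + 40) = 1/(0 + 40) = 1/40 ≈ 0.025000)
J(D) = (D + D*(-1 + D))/(2 + D)
(k*(-11))*J(7) = ((1/40)*(-11))*(7²/(2 + 7)) = -539/(40*9) = -11/40*49/9 = -539/360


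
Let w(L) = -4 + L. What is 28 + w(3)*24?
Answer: 4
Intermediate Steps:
28 + w(3)*24 = 28 + (-4 + 3)*24 = 28 - 1*24 = 28 - 24 = 4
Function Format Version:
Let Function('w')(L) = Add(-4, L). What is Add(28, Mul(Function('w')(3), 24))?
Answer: 4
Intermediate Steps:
Add(28, Mul(Function('w')(3), 24)) = Add(28, Mul(Add(-4, 3), 24)) = Add(28, Mul(-1, 24)) = Add(28, -24) = 4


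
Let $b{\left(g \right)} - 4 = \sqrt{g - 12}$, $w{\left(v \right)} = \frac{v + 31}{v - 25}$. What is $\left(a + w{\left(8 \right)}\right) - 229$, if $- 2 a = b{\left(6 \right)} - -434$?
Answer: $- \frac{7655}{17} - \frac{i \sqrt{6}}{2} \approx -450.29 - 1.2247 i$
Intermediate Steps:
$w{\left(v \right)} = \frac{31 + v}{-25 + v}$
$b{\left(g \right)} = 4 + \sqrt{-12 + g}$ ($b{\left(g \right)} = 4 + \sqrt{g - 12} = 4 + \sqrt{-12 + g}$)
$a = -219 - \frac{i \sqrt{6}}{2}$ ($a = - \frac{\left(4 + \sqrt{-12 + 6}\right) - -434}{2} = - \frac{\left(4 + \sqrt{-6}\right) + 434}{2} = - \frac{\left(4 + i \sqrt{6}\right) + 434}{2} = - \frac{438 + i \sqrt{6}}{2} = -219 - \frac{i \sqrt{6}}{2} \approx -219.0 - 1.2247 i$)
$\left(a + w{\left(8 \right)}\right) - 229 = \left(\left(-219 - \frac{i \sqrt{6}}{2}\right) + \frac{31 + 8}{-25 + 8}\right) - 229 = \left(\left(-219 - \frac{i \sqrt{6}}{2}\right) + \frac{1}{-17} \cdot 39\right) - 229 = \left(\left(-219 - \frac{i \sqrt{6}}{2}\right) - \frac{39}{17}\right) - 229 = \left(- \frac{3762}{17} - \frac{i \sqrt{6}}{2}\right) - 229 = - \frac{7655}{17} - \frac{i \sqrt{6}}{2}$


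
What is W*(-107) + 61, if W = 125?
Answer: -13314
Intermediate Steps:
W*(-107) + 61 = 125*(-107) + 61 = -13375 + 61 = -13314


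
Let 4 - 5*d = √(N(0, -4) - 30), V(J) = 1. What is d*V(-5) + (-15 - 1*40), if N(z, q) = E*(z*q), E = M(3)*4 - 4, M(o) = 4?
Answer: -271/5 - I*√30/5 ≈ -54.2 - 1.0954*I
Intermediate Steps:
E = 12 (E = 4*4 - 4 = 16 - 4 = 12)
N(z, q) = 12*q*z (N(z, q) = 12*(z*q) = 12*(q*z) = 12*q*z)
d = ⅘ - I*√30/5 (d = ⅘ - √(12*(-4)*0 - 30)/5 = ⅘ - √(0 - 30)/5 = ⅘ - I*√30/5 ≈ 0.8 - 1.0954*I)
d*V(-5) + (-15 - 1*40) = (⅘ - I*√30/5)*1 + (-15 - 1*40) = (⅘ - I*√30/5) + (-15 - 40) = (⅘ - I*√30/5) - 55 = -271/5 - I*√30/5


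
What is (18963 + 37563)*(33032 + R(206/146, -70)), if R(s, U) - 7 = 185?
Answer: 1878019824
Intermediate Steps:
R(s, U) = 192 (R(s, U) = 7 + 185 = 192)
(18963 + 37563)*(33032 + R(206/146, -70)) = (18963 + 37563)*(33032 + 192) = 56526*33224 = 1878019824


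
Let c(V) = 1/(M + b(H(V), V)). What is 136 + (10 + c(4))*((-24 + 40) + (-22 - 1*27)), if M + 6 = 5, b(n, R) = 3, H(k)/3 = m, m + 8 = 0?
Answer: -421/2 ≈ -210.50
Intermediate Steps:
m = -8 (m = -8 + 0 = -8)
H(k) = -24 (H(k) = 3*(-8) = -24)
M = -1 (M = -6 + 5 = -1)
c(V) = 1/2 (c(V) = 1/(-1 + 3) = 1/2)
136 + (10 + c(4))*((-24 + 40) + (-22 - 1*27)) = 136 + (10 + 1/2)*((-24 + 40) + (-22 - 1*27)) = 136 + 21*(16 + (-22 - 27))/2 = 136 + 21*(16 - 49)/2 = 136 + (21/2)*(-33) = 136 - 693/2 = -421/2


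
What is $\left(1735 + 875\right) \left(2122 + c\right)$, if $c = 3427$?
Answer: $14482890$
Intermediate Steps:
$\left(1735 + 875\right) \left(2122 + c\right) = \left(1735 + 875\right) \left(2122 + 3427\right) = 2610 \cdot 5549 = 14482890$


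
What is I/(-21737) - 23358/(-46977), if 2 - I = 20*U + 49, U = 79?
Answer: 194721475/340379683 ≈ 0.57207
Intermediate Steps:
I = -1627 (I = 2 - (20*79 + 49) = 2 - (1580 + 49) = 2 - 1*1629 = 2 - 1629 = -1627)
I/(-21737) - 23358/(-46977) = -1627/(-21737) - 23358/(-46977) = -1627*(-1/21737) - 23358*(-1/46977) = 1627/21737 + 7786/15659 = 194721475/340379683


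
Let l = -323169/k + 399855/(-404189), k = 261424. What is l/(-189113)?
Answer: 235153048461/19982569382384368 ≈ 1.1768e-5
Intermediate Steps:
l = -235153048461/105664705136 (l = -323169/261424 + 399855/(-404189) = -323169*1/261424 + 399855*(-1/404189) = -323169/261424 - 399855/404189 = -235153048461/105664705136 ≈ -2.2255)
l/(-189113) = -235153048461/105664705136/(-189113) = -235153048461/105664705136*(-1/189113) = 235153048461/19982569382384368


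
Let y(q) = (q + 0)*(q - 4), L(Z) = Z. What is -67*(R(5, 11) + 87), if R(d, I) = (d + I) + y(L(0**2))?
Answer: -6901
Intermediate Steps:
y(q) = q*(-4 + q)
R(d, I) = I + d (R(d, I) = (d + I) + 0**2*(-4 + 0**2) = (I + d) + 0*(-4 + 0) = (I + d) + 0*(-4) = (I + d) + 0 = I + d)
-67*(R(5, 11) + 87) = -67*((11 + 5) + 87) = -67*(16 + 87) = -67*103 = -6901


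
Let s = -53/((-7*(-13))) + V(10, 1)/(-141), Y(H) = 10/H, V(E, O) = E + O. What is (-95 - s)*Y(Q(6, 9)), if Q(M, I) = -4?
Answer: 6052355/25662 ≈ 235.85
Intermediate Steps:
s = -8474/12831 (s = -53/((-7*(-13))) + (10 + 1)/(-141) = -53/91 + 11*(-1/141) = -53*1/91 - 11/141 = -53/91 - 11/141 = -8474/12831 ≈ -0.66043)
(-95 - s)*Y(Q(6, 9)) = (-95 - 1*(-8474/12831))*(10/(-4)) = (-95 + 8474/12831)*(10*(-¼)) = -1210471/12831*(-5/2) = 6052355/25662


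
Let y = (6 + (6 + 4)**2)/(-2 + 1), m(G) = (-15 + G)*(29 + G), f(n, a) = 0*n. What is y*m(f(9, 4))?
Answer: 46110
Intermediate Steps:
f(n, a) = 0
y = -106 (y = (6 + 10**2)/(-1) = (6 + 100)*(-1) = 106*(-1) = -106)
y*m(f(9, 4)) = -106*(-435 + 0**2 + 14*0) = -106*(-435 + 0 + 0) = -106*(-435) = 46110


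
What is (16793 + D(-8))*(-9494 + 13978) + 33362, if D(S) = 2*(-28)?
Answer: 75082070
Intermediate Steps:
D(S) = -56
(16793 + D(-8))*(-9494 + 13978) + 33362 = (16793 - 56)*(-9494 + 13978) + 33362 = 16737*4484 + 33362 = 75048708 + 33362 = 75082070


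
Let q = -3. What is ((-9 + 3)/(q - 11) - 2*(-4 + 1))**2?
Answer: 2025/49 ≈ 41.327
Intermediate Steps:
((-9 + 3)/(q - 11) - 2*(-4 + 1))**2 = ((-9 + 3)/(-3 - 11) - 2*(-4 + 1))**2 = (-6/(-14) - 2*(-3))**2 = (-6*(-1/14) + 6)**2 = (3/7 + 6)**2 = (45/7)**2 = 2025/49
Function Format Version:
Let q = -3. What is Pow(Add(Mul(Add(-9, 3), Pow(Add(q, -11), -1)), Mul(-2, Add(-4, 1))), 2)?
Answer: Rational(2025, 49) ≈ 41.327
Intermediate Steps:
Pow(Add(Mul(Add(-9, 3), Pow(Add(q, -11), -1)), Mul(-2, Add(-4, 1))), 2) = Pow(Add(Mul(Add(-9, 3), Pow(Add(-3, -11), -1)), Mul(-2, Add(-4, 1))), 2) = Pow(Add(Mul(-6, Pow(-14, -1)), Mul(-2, -3)), 2) = Pow(Add(Mul(-6, Rational(-1, 14)), 6), 2) = Pow(Add(Rational(3, 7), 6), 2) = Pow(Rational(45, 7), 2) = Rational(2025, 49)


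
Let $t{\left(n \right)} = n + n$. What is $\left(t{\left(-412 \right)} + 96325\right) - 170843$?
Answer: $-75342$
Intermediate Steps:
$t{\left(n \right)} = 2 n$
$\left(t{\left(-412 \right)} + 96325\right) - 170843 = \left(2 \left(-412\right) + 96325\right) - 170843 = \left(-824 + 96325\right) - 170843 = 95501 - 170843 = -75342$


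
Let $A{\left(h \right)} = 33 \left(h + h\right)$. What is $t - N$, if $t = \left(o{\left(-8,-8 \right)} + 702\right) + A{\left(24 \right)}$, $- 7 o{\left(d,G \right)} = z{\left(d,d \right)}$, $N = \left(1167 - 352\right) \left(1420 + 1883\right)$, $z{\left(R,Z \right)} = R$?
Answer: $- \frac{18827605}{7} \approx -2.6897 \cdot 10^{6}$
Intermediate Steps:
$A{\left(h \right)} = 66 h$ ($A{\left(h \right)} = 33 \cdot 2 h = 66 h$)
$N = 2691945$ ($N = 815 \cdot 3303 = 2691945$)
$o{\left(d,G \right)} = - \frac{d}{7}$
$t = \frac{16010}{7}$ ($t = \left(\left(- \frac{1}{7}\right) \left(-8\right) + 702\right) + 66 \cdot 24 = \left(\frac{8}{7} + 702\right) + 1584 = \frac{4922}{7} + 1584 = \frac{16010}{7} \approx 2287.1$)
$t - N = \frac{16010}{7} - 2691945 = - \frac{18827605}{7}$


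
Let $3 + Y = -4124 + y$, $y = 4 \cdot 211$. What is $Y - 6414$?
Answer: $-9697$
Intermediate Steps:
$y = 844$
$Y = -3283$ ($Y = -3 + \left(-4124 + 844\right) = -3 - 3280 = -3283$)
$Y - 6414 = -3283 - 6414 = -9697$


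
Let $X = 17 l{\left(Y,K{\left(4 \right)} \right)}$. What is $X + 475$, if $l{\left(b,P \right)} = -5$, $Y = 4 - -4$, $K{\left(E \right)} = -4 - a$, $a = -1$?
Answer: $390$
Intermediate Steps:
$K{\left(E \right)} = -3$ ($K{\left(E \right)} = -4 - -1 = -4 + 1 = -3$)
$Y = 8$ ($Y = 4 + \left(-1 + 5\right) = 4 + 4 = 8$)
$X = -85$ ($X = 17 \left(-5\right) = -85$)
$X + 475 = -85 + 475 = 390$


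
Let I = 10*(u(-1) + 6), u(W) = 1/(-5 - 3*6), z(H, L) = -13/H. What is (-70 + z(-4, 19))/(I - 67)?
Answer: 2047/228 ≈ 8.9781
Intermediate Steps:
u(W) = -1/23 (u(W) = 1/(-5 - 18) = 1/(-23) = -1/23)
I = 1370/23 (I = 10*(-1/23 + 6) = 10*(137/23) = 1370/23 ≈ 59.565)
(-70 + z(-4, 19))/(I - 67) = (-70 - 13/(-4))/(1370/23 - 67) = (-70 - 13*(-¼))/(-171/23) = (-70 + 13/4)*(-23/171) = -267/4*(-23/171) = 2047/228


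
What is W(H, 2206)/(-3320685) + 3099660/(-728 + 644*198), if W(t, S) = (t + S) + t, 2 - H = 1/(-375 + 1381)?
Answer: 431436273348347/17647324391760 ≈ 24.448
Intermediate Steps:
H = 2011/1006 (H = 2 - 1/(-375 + 1381) = 2 - 1/1006 = 2011/1006 ≈ 1.9990)
W(t, S) = S + 2*t (W(t, S) = (S + t) + t = S + 2*t)
W(H, 2206)/(-3320685) + 3099660/(-728 + 644*198) = (2206 + 2*(2011/1006))/(-3320685) + 3099660/(-728 + 644*198) = (2206 + 2011/503)*(-1/3320685) + 3099660/(-728 + 127512) = (1111629/503)*(-1/3320685) + 3099660/126784 = -370543/556768185 + 3099660*(1/126784) = -370543/556768185 + 774915/31696 = 431436273348347/17647324391760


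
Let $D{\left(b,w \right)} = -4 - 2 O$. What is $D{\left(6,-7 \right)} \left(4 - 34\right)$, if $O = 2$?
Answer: $240$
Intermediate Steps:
$D{\left(b,w \right)} = -8$ ($D{\left(b,w \right)} = -4 - 4 = -8$)
$D{\left(6,-7 \right)} \left(4 - 34\right) = - 8 \left(4 - 34\right) = \left(-8\right) \left(-30\right) = 240$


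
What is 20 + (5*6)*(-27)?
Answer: -790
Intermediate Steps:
20 + (5*6)*(-27) = 20 + 30*(-27) = 20 - 810 = -790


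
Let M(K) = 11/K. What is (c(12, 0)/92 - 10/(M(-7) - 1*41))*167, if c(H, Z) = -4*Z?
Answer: 5845/149 ≈ 39.228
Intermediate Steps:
(c(12, 0)/92 - 10/(M(-7) - 1*41))*167 = (-4*0/92 - 10/(11/(-7) - 1*41))*167 = (0*(1/92) - 10/(11*(-1/7) - 41))*167 = (0 - 10/(-11/7 - 41))*167 = (0 - 10/(-298/7))*167 = (0 - 10*(-7/298))*167 = (0 + 35/149)*167 = (35/149)*167 = 5845/149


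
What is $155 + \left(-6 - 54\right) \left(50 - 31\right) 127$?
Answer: $-144625$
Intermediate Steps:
$155 + \left(-6 - 54\right) \left(50 - 31\right) 127 = 155 + \left(-60\right) 19 \cdot 127 = 155 - 144780 = -144625$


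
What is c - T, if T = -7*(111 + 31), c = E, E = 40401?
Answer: 41395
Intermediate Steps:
c = 40401
T = -994 (T = -7*142 = -994)
c - T = 40401 - 1*(-994) = 40401 + 994 = 41395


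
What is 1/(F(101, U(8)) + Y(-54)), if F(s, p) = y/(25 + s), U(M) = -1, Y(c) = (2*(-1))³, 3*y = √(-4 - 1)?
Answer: -1143072/9144581 - 378*I*√5/9144581 ≈ -0.125 - 9.243e-5*I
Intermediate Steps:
y = I*√5/3 (y = √(-4 - 1)/3 = √(-5)/3 = (I*√5)/3 = I*√5/3 ≈ 0.74536*I)
Y(c) = -8 (Y(c) = (-2)³ = -8)
F(s, p) = I*√5/(3*(25 + s)) (F(s, p) = (I*√5/3)/(25 + s) = I*√5/(3*(25 + s)))
1/(F(101, U(8)) + Y(-54)) = 1/(I*√5/(3*(25 + 101)) - 8) = 1/((⅓)*I*√5/126 - 8) = 1/((⅓)*I*√5*(1/126) - 8) = 1/(I*√5/378 - 8) = 1/(-8 + I*√5/378)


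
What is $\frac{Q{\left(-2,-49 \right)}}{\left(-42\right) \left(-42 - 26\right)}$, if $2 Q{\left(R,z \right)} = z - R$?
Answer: $- \frac{47}{5712} \approx -0.0082283$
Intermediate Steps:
$Q{\left(R,z \right)} = \frac{z}{2} - \frac{R}{2}$ ($Q{\left(R,z \right)} = \frac{z - R}{2} = \frac{z}{2} - \frac{R}{2}$)
$\frac{Q{\left(-2,-49 \right)}}{\left(-42\right) \left(-42 - 26\right)} = \frac{\frac{1}{2} \left(-49\right) - -1}{\left(-42\right) \left(-42 - 26\right)} = \frac{- \frac{49}{2} + 1}{\left(-42\right) \left(-68\right)} = - \frac{47}{2 \cdot 2856} = \left(- \frac{47}{2}\right) \frac{1}{2856} = - \frac{47}{5712}$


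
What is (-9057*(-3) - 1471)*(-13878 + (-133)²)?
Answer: 97942700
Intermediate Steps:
(-9057*(-3) - 1471)*(-13878 + (-133)²) = (27171 - 1471)*(-13878 + 17689) = 25700*3811 = 97942700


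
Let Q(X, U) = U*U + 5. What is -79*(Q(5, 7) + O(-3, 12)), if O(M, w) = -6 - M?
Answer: -4029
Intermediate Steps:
Q(X, U) = 5 + U² (Q(X, U) = U² + 5 = 5 + U²)
-79*(Q(5, 7) + O(-3, 12)) = -79*((5 + 7²) + (-6 - 1*(-3))) = -79*((5 + 49) + (-6 + 3)) = -79*(54 - 3) = -79*51 = -4029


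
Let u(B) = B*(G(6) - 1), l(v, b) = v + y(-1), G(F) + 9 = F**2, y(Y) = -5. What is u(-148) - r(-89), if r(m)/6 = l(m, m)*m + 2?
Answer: -54056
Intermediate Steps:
G(F) = -9 + F**2
l(v, b) = -5 + v (l(v, b) = v - 5 = -5 + v)
r(m) = 12 + 6*m*(-5 + m) (r(m) = 6*((-5 + m)*m + 2) = 6*(m*(-5 + m) + 2) = 6*(2 + m*(-5 + m)) = 12 + 6*m*(-5 + m))
u(B) = 26*B (u(B) = B*((-9 + 6**2) - 1) = B*((-9 + 36) - 1) = B*(27 - 1) = B*26 = 26*B)
u(-148) - r(-89) = 26*(-148) - (12 + 6*(-89)*(-5 - 89)) = -3848 - (12 + 6*(-89)*(-94)) = -3848 - (12 + 50196) = -3848 - 1*50208 = -3848 - 50208 = -54056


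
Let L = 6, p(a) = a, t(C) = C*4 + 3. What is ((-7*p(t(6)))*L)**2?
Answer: 1285956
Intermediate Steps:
t(C) = 3 + 4*C (t(C) = 4*C + 3 = 3 + 4*C)
((-7*p(t(6)))*L)**2 = (-7*(3 + 4*6)*6)**2 = (-7*(3 + 24)*6)**2 = (-7*27*6)**2 = (-189*6)**2 = (-1134)**2 = 1285956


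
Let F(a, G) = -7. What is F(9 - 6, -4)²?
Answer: 49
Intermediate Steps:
F(9 - 6, -4)² = (-7)² = 49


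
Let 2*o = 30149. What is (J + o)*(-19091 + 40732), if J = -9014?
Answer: 262310561/2 ≈ 1.3116e+8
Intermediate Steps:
o = 30149/2 (o = (½)*30149 = 30149/2 ≈ 15075.)
(J + o)*(-19091 + 40732) = (-9014 + 30149/2)*(-19091 + 40732) = (12121/2)*21641 = 262310561/2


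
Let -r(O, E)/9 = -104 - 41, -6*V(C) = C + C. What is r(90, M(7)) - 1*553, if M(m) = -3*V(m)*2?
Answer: 752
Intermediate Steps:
V(C) = -C/3 (V(C) = -(C + C)/6 = -C/3)
M(m) = 2*m (M(m) = -(-1)*m*2 = m*2 = 2*m)
r(O, E) = 1305 (r(O, E) = -9*(-104 - 41) = -9*(-145) = 1305)
r(90, M(7)) - 1*553 = 1305 - 1*553 = 1305 - 553 = 752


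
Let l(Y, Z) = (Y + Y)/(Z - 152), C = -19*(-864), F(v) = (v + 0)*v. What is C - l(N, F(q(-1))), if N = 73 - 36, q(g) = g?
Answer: 2478890/151 ≈ 16417.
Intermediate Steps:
N = 37
F(v) = v**2 (F(v) = v*v = v**2)
C = 16416
l(Y, Z) = 2*Y/(-152 + Z) (l(Y, Z) = (2*Y)/(-152 + Z) = 2*Y/(-152 + Z))
C - l(N, F(q(-1))) = 16416 - 2*37/(-152 + (-1)**2) = 16416 - 2*37/(-152 + 1) = 16416 - 2*37/(-151) = 16416 - 2*37*(-1)/151 = 16416 - 1*(-74/151) = 16416 + 74/151 = 2478890/151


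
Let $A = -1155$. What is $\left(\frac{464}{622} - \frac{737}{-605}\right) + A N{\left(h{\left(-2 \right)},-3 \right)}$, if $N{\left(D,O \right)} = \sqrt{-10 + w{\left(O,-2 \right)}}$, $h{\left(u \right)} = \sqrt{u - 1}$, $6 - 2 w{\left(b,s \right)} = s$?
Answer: $\frac{33597}{17105} - 1155 i \sqrt{6} \approx 1.9642 - 2829.2 i$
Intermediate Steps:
$w{\left(b,s \right)} = 3 - \frac{s}{2}$
$h{\left(u \right)} = \sqrt{-1 + u}$
$N{\left(D,O \right)} = i \sqrt{6}$ ($N{\left(D,O \right)} = \sqrt{-10 + \left(3 - -1\right)} = \sqrt{-10 + \left(3 + 1\right)} = \sqrt{-10 + 4} = \sqrt{-6} = i \sqrt{6}$)
$\left(\frac{464}{622} - \frac{737}{-605}\right) + A N{\left(h{\left(-2 \right)},-3 \right)} = \left(\frac{464}{622} - \frac{737}{-605}\right) - 1155 i \sqrt{6} = \left(464 \cdot \frac{1}{622} - - \frac{67}{55}\right) - 1155 i \sqrt{6} = \left(\frac{232}{311} + \frac{67}{55}\right) - 1155 i \sqrt{6} = \frac{33597}{17105} - 1155 i \sqrt{6}$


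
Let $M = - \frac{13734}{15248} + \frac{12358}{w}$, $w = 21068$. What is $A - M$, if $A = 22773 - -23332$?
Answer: $\frac{1851386920981}{40155608} \approx 46105.0$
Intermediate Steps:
$M = - \frac{12614141}{40155608}$ ($M = - \frac{13734}{15248} + \frac{12358}{21068} = \left(-13734\right) \frac{1}{15248} + 12358 \cdot \frac{1}{21068} = - \frac{6867}{7624} + \frac{6179}{10534} = - \frac{12614141}{40155608} \approx -0.31413$)
$A = 46105$ ($A = 22773 + 23332 = 46105$)
$A - M = 46105 - - \frac{12614141}{40155608} = 46105 + \frac{12614141}{40155608} = \frac{1851386920981}{40155608}$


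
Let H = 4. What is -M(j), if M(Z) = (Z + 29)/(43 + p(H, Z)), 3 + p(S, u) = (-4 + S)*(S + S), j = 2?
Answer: -31/40 ≈ -0.77500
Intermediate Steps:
p(S, u) = -3 + 2*S*(-4 + S) (p(S, u) = -3 + (-4 + S)*(S + S) = -3 + (-4 + S)*(2*S) = -3 + 2*S*(-4 + S))
M(Z) = 29/40 + Z/40 (M(Z) = (Z + 29)/(43 + (-3 - 8*4 + 2*4**2)) = (29 + Z)/(43 + (-3 - 32 + 2*16)) = (29 + Z)/(43 + (-3 - 32 + 32)) = (29 + Z)/(43 - 3) = (29 + Z)/40 = (29 + Z)*(1/40) = 29/40 + Z/40)
-M(j) = -(29/40 + (1/40)*2) = -(29/40 + 1/20) = -1*31/40 = -31/40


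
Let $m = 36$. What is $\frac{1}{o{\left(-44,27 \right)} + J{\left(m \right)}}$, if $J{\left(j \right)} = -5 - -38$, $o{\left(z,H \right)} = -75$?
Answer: $- \frac{1}{42} \approx -0.02381$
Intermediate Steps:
$J{\left(j \right)} = 33$ ($J{\left(j \right)} = -5 + 38 = 33$)
$\frac{1}{o{\left(-44,27 \right)} + J{\left(m \right)}} = \frac{1}{-75 + 33} = \frac{1}{-42} = - \frac{1}{42}$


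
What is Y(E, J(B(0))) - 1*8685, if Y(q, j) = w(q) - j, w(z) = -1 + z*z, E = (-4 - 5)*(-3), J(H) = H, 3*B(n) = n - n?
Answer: -7957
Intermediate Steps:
B(n) = 0 (B(n) = (n - n)/3 = (⅓)*0 = 0)
E = 27 (E = -9*(-3) = 27)
w(z) = -1 + z²
Y(q, j) = -1 + q² - j (Y(q, j) = (-1 + q²) - j = -1 + q² - j)
Y(E, J(B(0))) - 1*8685 = (-1 + 27² - 1*0) - 1*8685 = (-1 + 729 + 0) - 8685 = 728 - 8685 = -7957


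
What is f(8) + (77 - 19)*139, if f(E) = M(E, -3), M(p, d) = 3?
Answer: 8065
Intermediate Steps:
f(E) = 3
f(8) + (77 - 19)*139 = 3 + (77 - 19)*139 = 3 + 58*139 = 3 + 8062 = 8065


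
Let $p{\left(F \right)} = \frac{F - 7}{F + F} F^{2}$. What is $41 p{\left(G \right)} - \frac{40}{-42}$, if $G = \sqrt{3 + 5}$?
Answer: $\frac{3464}{21} - 287 \sqrt{2} \approx -240.93$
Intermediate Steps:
$G = 2 \sqrt{2}$ ($G = \sqrt{8} = 2 \sqrt{2} \approx 2.8284$)
$p{\left(F \right)} = \frac{F \left(-7 + F\right)}{2}$ ($p{\left(F \right)} = \frac{-7 + F}{2 F} F^{2} = \frac{F \left(-7 + F\right)}{2}$)
$41 p{\left(G \right)} - \frac{40}{-42} = 41 \frac{2 \sqrt{2} \left(-7 + 2 \sqrt{2}\right)}{2} - \frac{40}{-42} = 41 \sqrt{2} \left(-7 + 2 \sqrt{2}\right) - - \frac{20}{21} = 41 \sqrt{2} \left(-7 + 2 \sqrt{2}\right) + \frac{20}{21} = \frac{20}{21} + 41 \sqrt{2} \left(-7 + 2 \sqrt{2}\right)$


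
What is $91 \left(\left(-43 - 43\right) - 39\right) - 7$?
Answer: $-11382$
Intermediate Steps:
$91 \left(\left(-43 - 43\right) - 39\right) - 7 = 91 \left(-86 - 39\right) - 7 = 91 \left(-125\right) - 7 = -11375 - 7 = -11382$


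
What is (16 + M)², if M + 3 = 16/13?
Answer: 34225/169 ≈ 202.51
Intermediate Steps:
M = -23/13 (M = -3 + 16/13 = -23/13 ≈ -1.7692)
(16 + M)² = (16 - 23/13)² = (185/13)² = 34225/169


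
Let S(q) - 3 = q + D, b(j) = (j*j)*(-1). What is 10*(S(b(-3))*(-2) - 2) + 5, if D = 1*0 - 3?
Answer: 165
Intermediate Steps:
D = -3 (D = 0 - 3 = -3)
b(j) = -j² (b(j) = j²*(-1) = -j²)
S(q) = q (S(q) = 3 + (q - 3) = 3 + (-3 + q) = q)
10*(S(b(-3))*(-2) - 2) + 5 = 10*(-1*(-3)²*(-2) - 2) + 5 = 10*(-1*9*(-2) - 2) + 5 = 10*(-9*(-2) - 2) + 5 = 10*(18 - 2) + 5 = 10*16 + 5 = 160 + 5 = 165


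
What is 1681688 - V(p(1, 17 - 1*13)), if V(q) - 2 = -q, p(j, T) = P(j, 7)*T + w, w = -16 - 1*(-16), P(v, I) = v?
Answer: 1681690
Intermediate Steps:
w = 0 (w = -16 + 16 = 0)
p(j, T) = T*j (p(j, T) = j*T + 0 = T*j + 0 = T*j)
V(q) = 2 - q
1681688 - V(p(1, 17 - 1*13)) = 1681688 - (2 - (17 - 1*13)) = 1681688 - (2 - (17 - 13)) = 1681688 - (2 - 4) = 1681688 - 1*(-2) = 1681688 + 2 = 1681690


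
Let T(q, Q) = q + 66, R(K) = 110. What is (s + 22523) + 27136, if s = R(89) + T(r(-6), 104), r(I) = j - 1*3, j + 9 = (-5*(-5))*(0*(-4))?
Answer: 49823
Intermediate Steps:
j = -9 (j = -9 + (-5*(-5))*(0*(-4)) = -9 + 25*0 = -9 + 0 = -9)
r(I) = -12 (r(I) = -9 - 1*3 = -9 - 3 = -12)
T(q, Q) = 66 + q
s = 164 (s = 110 + (66 - 12) = 110 + 54 = 164)
(s + 22523) + 27136 = (164 + 22523) + 27136 = 22687 + 27136 = 49823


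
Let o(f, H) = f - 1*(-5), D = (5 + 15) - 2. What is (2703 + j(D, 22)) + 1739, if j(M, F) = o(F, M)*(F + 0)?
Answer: 5036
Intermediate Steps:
D = 18 (D = 20 - 2 = 18)
o(f, H) = 5 + f (o(f, H) = f + 5 = 5 + f)
j(M, F) = F*(5 + F) (j(M, F) = (5 + F)*(F + 0) = (5 + F)*F = F*(5 + F))
(2703 + j(D, 22)) + 1739 = (2703 + 22*(5 + 22)) + 1739 = (2703 + 22*27) + 1739 = (2703 + 594) + 1739 = 3297 + 1739 = 5036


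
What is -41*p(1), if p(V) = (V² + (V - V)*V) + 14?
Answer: -615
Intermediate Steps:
p(V) = 14 + V² (p(V) = (V² + 0*V) + 14 = (V² + 0) + 14 = V² + 14 = 14 + V²)
-41*p(1) = -41*(14 + 1²) = -41*(14 + 1) = -41*15 = -615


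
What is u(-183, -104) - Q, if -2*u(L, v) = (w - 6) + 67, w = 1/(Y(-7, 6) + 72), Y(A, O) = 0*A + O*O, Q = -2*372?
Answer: 154115/216 ≈ 713.50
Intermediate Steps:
Q = -744
Y(A, O) = O² (Y(A, O) = 0 + O² = O²)
w = 1/108 (w = 1/(6² + 72) = 1/(36 + 72) = 1/108 ≈ 0.0092593)
u(L, v) = -6589/216 (u(L, v) = -((1/108 - 6) + 67)/2 = -(-647/108 + 67)/2 = -½*6589/108 = -6589/216)
u(-183, -104) - Q = -6589/216 - 1*(-744) = -6589/216 + 744 = 154115/216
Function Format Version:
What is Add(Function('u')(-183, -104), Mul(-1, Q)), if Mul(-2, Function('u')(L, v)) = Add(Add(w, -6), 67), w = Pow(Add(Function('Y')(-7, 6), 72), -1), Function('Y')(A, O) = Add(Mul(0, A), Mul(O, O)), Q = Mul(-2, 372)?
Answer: Rational(154115, 216) ≈ 713.50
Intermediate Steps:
Q = -744
Function('Y')(A, O) = Pow(O, 2) (Function('Y')(A, O) = Add(0, Pow(O, 2)) = Pow(O, 2))
w = Rational(1, 108) (w = Pow(Add(Pow(6, 2), 72), -1) = Pow(Add(36, 72), -1) = Pow(108, -1) = Rational(1, 108) ≈ 0.0092593)
Function('u')(L, v) = Rational(-6589, 216) (Function('u')(L, v) = Mul(Rational(-1, 2), Add(Add(Rational(1, 108), -6), 67)) = Mul(Rational(-1, 2), Add(Rational(-647, 108), 67)) = Mul(Rational(-1, 2), Rational(6589, 108)) = Rational(-6589, 216))
Add(Function('u')(-183, -104), Mul(-1, Q)) = Add(Rational(-6589, 216), Mul(-1, -744)) = Add(Rational(-6589, 216), 744) = Rational(154115, 216)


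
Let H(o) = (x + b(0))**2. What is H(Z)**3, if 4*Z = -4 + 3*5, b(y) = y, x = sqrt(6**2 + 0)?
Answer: 46656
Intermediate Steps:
x = 6 (x = sqrt(36 + 0) = sqrt(36) = 6)
Z = 11/4 (Z = (-4 + 3*5)/4 = (-4 + 15)/4 = (1/4)*11 = 11/4 ≈ 2.7500)
H(o) = 36 (H(o) = (6 + 0)**2 = 6**2 = 36)
H(Z)**3 = 36**3 = 46656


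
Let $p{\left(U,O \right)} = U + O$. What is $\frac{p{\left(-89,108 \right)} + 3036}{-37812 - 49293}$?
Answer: $- \frac{611}{17421} \approx -0.035073$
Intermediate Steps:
$p{\left(U,O \right)} = O + U$
$\frac{p{\left(-89,108 \right)} + 3036}{-37812 - 49293} = \frac{\left(108 - 89\right) + 3036}{-37812 - 49293} = \frac{19 + 3036}{-87105} = 3055 \left(- \frac{1}{87105}\right) = - \frac{611}{17421}$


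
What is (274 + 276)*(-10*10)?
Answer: -55000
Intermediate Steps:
(274 + 276)*(-10*10) = 550*(-100) = -55000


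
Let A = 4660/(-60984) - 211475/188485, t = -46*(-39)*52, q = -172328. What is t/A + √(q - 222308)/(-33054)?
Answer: -4874115342096/62613325 - I*√98659/16527 ≈ -77845.0 - 0.019005*I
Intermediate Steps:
t = 93288 (t = 1794*52 = 93288)
A = -62613325/52248042 (A = 4660*(-1/60984) - 211475*1/188485 = -1165/15246 - 3845/3427 = -62613325/52248042 ≈ -1.1984)
t/A + √(q - 222308)/(-33054) = 93288/(-62613325/52248042) + √(-172328 - 222308)/(-33054) = 93288*(-52248042/62613325) + √(-394636)*(-1/33054) = -4874115342096/62613325 + (2*I*√98659)*(-1/33054) = -4874115342096/62613325 - I*√98659/16527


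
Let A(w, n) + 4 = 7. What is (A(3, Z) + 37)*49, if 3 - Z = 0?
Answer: 1960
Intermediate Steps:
Z = 3 (Z = 3 - 1*0 = 3 + 0 = 3)
A(w, n) = 3 (A(w, n) = -4 + 7 = 3)
(A(3, Z) + 37)*49 = (3 + 37)*49 = 40*49 = 1960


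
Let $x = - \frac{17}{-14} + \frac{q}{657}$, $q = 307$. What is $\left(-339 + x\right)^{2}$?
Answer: $\frac{9626468049025}{84603204} \approx 1.1378 \cdot 10^{5}$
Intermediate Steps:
$x = \frac{15467}{9198}$ ($x = - \frac{17}{-14} + \frac{307}{657} = \left(-17\right) \left(- \frac{1}{14}\right) + 307 \cdot \frac{1}{657} = \frac{17}{14} + \frac{307}{657} = \frac{15467}{9198} \approx 1.6816$)
$\left(-339 + x\right)^{2} = \left(-339 + \frac{15467}{9198}\right)^{2} = \left(- \frac{3102655}{9198}\right)^{2} = \frac{9626468049025}{84603204}$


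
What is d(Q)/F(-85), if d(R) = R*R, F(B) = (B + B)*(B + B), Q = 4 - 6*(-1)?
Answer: 1/289 ≈ 0.0034602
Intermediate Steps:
Q = 10 (Q = 4 + 6 = 10)
F(B) = 4*B² (F(B) = (2*B)*(2*B) = 4*B²)
d(R) = R²
d(Q)/F(-85) = 10²/((4*(-85)²)) = 100/((4*7225)) = 100/28900 = 100*(1/28900) = 1/289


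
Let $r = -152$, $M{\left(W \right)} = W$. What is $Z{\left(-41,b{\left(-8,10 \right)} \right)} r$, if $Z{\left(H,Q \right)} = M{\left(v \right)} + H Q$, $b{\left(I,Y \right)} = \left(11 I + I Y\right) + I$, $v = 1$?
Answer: $-1096984$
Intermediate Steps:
$b{\left(I,Y \right)} = 12 I + I Y$
$Z{\left(H,Q \right)} = 1 + H Q$
$Z{\left(-41,b{\left(-8,10 \right)} \right)} r = \left(1 - 41 \left(- 8 \left(12 + 10\right)\right)\right) \left(-152\right) = \left(1 - 41 \left(\left(-8\right) 22\right)\right) \left(-152\right) = \left(1 - -7216\right) \left(-152\right) = \left(1 + 7216\right) \left(-152\right) = 7217 \left(-152\right) = -1096984$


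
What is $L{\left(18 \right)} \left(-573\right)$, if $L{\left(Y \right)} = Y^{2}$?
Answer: $-185652$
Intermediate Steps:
$L{\left(18 \right)} \left(-573\right) = 18^{2} \left(-573\right) = 324 \left(-573\right) = -185652$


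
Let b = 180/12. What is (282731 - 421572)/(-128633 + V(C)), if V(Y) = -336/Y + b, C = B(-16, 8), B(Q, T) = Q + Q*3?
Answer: 555364/514451 ≈ 1.0795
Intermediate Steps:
b = 15 (b = 180*(1/12) = 15)
B(Q, T) = 4*Q (B(Q, T) = Q + 3*Q = 4*Q)
C = -64 (C = 4*(-16) = -64)
V(Y) = 15 - 336/Y (V(Y) = -336/Y + 15 = 15 - 336/Y)
(282731 - 421572)/(-128633 + V(C)) = (282731 - 421572)/(-128633 + (15 - 336/(-64))) = -138841/(-128633 + (15 - 336*(-1/64))) = -138841/(-128633 + (15 + 21/4)) = -138841/(-128633 + 81/4) = -138841/(-514451/4) = -138841*(-4/514451) = 555364/514451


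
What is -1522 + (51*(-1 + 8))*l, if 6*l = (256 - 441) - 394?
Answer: -71945/2 ≈ -35973.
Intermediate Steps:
l = -193/2 (l = ((256 - 441) - 394)/6 = (-185 - 394)/6 = (1/6)*(-579) = -193/2 ≈ -96.500)
-1522 + (51*(-1 + 8))*l = -1522 + (51*(-1 + 8))*(-193/2) = -1522 + (51*7)*(-193/2) = -1522 + 357*(-193/2) = -1522 - 68901/2 = -71945/2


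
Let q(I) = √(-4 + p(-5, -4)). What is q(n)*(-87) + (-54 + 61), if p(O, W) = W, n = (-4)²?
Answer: 7 - 174*I*√2 ≈ 7.0 - 246.07*I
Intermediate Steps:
n = 16
q(I) = 2*I*√2 (q(I) = √(-4 - 4) = √(-8) = 2*I*√2)
q(n)*(-87) + (-54 + 61) = (2*I*√2)*(-87) + (-54 + 61) = -174*I*√2 + 7 = 7 - 174*I*√2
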